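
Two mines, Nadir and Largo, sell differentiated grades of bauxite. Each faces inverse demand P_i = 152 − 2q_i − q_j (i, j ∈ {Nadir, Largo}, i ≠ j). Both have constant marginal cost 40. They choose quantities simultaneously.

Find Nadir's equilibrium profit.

Mine Nadir's profit: π = q_{Nadir}(152 − 2q_{Nadir} − q_{Largo}) − 40q_{Nadir}.
∂π/∂q_{Nadir} = 112 − 4q_{Nadir} − q_{Largo} = 0 ⇒ q_{Nadir} = 28 − 0.25q_{Largo}.
By symmetry q_{Largo} = q_{Nadir}; substituting into the reaction function, 1.25q_{Nadir} = 28 and q_{Nadir} = 22.4.
P_{Nadir} = 152 − 2·22.4 − 22.4 = 84.8.
Profit = (84.8 − 40)·22.4 = 1003.52.

1003.52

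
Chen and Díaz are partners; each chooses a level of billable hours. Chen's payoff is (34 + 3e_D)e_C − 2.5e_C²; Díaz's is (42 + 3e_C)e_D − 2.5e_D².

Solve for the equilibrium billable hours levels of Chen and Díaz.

Expanding Chen's payoff: 34e_C + 3e_De_C − 2.5e_C².
∂π/∂e_C = 34 + 3e_D − 5e_C = 0, so e_C = 6.8 + 0.6e_D.
Likewise for Díaz: e_D = 8.4 + 0.6e_C.
Plugging e_D into Chen's best response: e_C = 6.8 + 0.6(8.4 + 0.6e_C) ⇒ 0.64e_C = 11.84, so e_C = 18.5.
Then e_D = 8.4 + 0.6·18.5 = 19.5.

18.5, 19.5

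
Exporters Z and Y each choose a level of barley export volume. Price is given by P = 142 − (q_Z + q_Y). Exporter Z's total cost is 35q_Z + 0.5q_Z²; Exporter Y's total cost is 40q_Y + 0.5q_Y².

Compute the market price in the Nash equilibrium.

89.75

Exporter Z's profit: π = q_Z(142 − (q_Z + q_Y)) − 35q_Z − 0.5q_Z².
∂π/∂q_Z = 107 − 3q_Z − q_Y = 0, so q_Z = 107/3 − (1/3)q_Y.
By the same steps for Y: q_Y = 34 − (1/3)q_Z.
Substituting the second reaction function into the first: q_Z = 107/3 − (1/3)(34 − (1/3)q_Z), which gives (8/9)q_Z = 73/3 ⇒ q_Z = 27.375.
Then q_Y = 34 − (1/3)·27.375 = 24.875.
Equilibrium price: P = 142 − 52.25 = 89.75.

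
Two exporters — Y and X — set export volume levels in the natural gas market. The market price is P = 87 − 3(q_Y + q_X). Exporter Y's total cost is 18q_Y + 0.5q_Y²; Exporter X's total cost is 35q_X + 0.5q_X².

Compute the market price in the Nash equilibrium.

50.7

Exporter Y's profit: π = q_Y(87 − 3(q_Y + q_X)) − 18q_Y − 0.5q_Y².
∂π/∂q_Y = 69 − 7q_Y − 3q_X = 0, so q_Y = 69/7 − (3/7)q_X.
By the same steps for X: q_X = 52/7 − (3/7)q_Y.
Plugging q_X into Y's best response: q_Y = 69/7 − (3/7)(52/7 − (3/7)q_Y) ⇒ (40/49)q_Y = 327/49, so q_Y = 8.175.
Then q_X = 52/7 − (3/7)·8.175 = 3.925.
Equilibrium price: P = 87 − 3·12.1 = 50.7.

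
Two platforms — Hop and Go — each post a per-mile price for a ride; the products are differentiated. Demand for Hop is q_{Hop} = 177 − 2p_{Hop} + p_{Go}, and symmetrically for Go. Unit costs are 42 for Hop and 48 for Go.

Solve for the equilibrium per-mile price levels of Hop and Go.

Hop's profit: π = (p_{Hop} − 42)(177 − 2p_{Hop} + p_{Go}).
∂π/∂p_{Hop} = 261 − 4p_{Hop} + p_{Go} = 0 ⇒ p_{Hop} = 65.25 + 0.25p_{Go}.
Similarly p_{Go} = 68.25 + 0.25p_{Hop}.
Substituting the second reaction function into the first: p_{Hop} = 65.25 + 0.25(68.25 + 0.25p_{Hop}), which gives 0.9375p_{Hop} = 82.3125 ⇒ p_{Hop} = 87.8.
Then p_{Go} = 68.25 + 0.25·87.8 = 90.2.

87.8, 90.2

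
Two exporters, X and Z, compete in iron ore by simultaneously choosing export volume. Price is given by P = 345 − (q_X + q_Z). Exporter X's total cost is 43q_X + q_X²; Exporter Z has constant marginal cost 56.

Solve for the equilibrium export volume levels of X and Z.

45, 122

Exporter X's profit: π = q_X(345 − (q_X + q_Z)) − 43q_X − q_X².
∂π/∂q_X = 302 − 4q_X − q_Z = 0, so q_X = 75.5 − 0.25q_Z.
For Z: ∂π/∂q_Z = 289 − 2q_Z − q_X = 0 ⇒ q_Z = 144.5 − 0.5q_X.
Solving the two reaction functions simultaneously: (1 − (−0.25)(−0.5))q_X = 75.5 − 0.25·144.5, so 0.875q_X = 39.375 and q_X = 45.
Then q_Z = 144.5 − 0.5·45 = 122.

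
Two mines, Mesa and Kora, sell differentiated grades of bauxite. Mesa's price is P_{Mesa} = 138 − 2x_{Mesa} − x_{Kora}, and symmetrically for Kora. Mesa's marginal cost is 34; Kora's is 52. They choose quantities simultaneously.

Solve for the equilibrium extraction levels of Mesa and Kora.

22, 16

Mine Mesa's profit: π = x_{Mesa}(138 − 2x_{Mesa} − x_{Kora}) − 34x_{Mesa}.
∂π/∂x_{Mesa} = 104 − 4x_{Mesa} − x_{Kora} = 0 ⇒ x_{Mesa} = 26 − 0.25x_{Kora}.
Similarly x_{Kora} = 21.5 − 0.25x_{Mesa}.
Solving the two reaction functions simultaneously: (1 − (−0.25)(−0.25))x_{Mesa} = 26 − 0.25·21.5, so 0.9375x_{Mesa} = 20.625 and x_{Mesa} = 22.
Then x_{Kora} = 21.5 − 0.25·22 = 16.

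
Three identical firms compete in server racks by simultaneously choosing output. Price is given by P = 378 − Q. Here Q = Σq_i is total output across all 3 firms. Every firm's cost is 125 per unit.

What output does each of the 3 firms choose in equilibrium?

63.25

A representative firm's profit is π_i = q_i(378 − Q) − 125q_i, with Q = q_i + Σ_{j≠i} q_j.
First-order condition: 253 − 2q_i − Σ_{j≠i} q_j = 0.
With identical firms, set every q_j = q: then 253 − 2q − 2q = 0, i.e. q = 253/4 = 63.25.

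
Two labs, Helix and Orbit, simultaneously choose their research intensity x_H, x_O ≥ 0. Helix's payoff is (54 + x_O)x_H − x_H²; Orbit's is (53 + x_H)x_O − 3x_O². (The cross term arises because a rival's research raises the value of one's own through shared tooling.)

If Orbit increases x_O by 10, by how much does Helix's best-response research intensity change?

5

Expanding Helix's payoff: 54x_H + x_Ox_H − x_H².
∂π/∂x_H = 54 + x_O − 2x_H = 0, so x_H = 27 + 0.5x_O.
The reaction-function slope is 0.5, so a 10-unit rise in x_O moves x_H by 0.5 × 10 = 5. Helix's best response rises — the actions are strategic complements.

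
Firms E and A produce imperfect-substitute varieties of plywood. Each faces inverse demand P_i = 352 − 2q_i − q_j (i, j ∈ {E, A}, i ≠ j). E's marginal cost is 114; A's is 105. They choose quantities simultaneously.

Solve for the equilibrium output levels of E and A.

Firm E's profit: π = q_E(352 − 2q_E − q_A) − 114q_E.
∂π/∂q_E = 238 − 4q_E − q_A = 0 ⇒ q_E = 59.5 − 0.25q_A.
Similarly q_A = 61.75 − 0.25q_E.
Substituting the second reaction function into the first: q_E = 59.5 − 0.25(61.75 − 0.25q_E), which gives 0.9375q_E = 44.0625 ⇒ q_E = 47.
Then q_A = 61.75 − 0.25·47 = 50.

47, 50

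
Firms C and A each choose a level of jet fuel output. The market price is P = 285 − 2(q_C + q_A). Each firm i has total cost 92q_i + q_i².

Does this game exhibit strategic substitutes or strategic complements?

strategic substitutes

Firm C's profit: π = q_C(285 − 2(q_C + q_A)) − 92q_C − q_C².
∂π/∂q_C = 193 − 6q_C − 2q_A = 0, so q_C = 193/6 − (1/3)q_A.
The best-response slope dq_C/dq_A = −1/3 < 0: the reaction function is downward-sloping, so the choices are strategic substitutes.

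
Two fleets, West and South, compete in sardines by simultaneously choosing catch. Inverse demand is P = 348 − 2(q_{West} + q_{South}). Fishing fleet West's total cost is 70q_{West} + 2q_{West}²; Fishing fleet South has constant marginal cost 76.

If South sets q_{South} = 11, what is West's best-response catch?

Fishing fleet West's profit: π = q_{West}(348 − 2(q_{West} + q_{South})) − 70q_{West} − 2q_{West}².
∂π/∂q_{West} = 278 − 8q_{West} − 2q_{South} = 0, so q_{West} = 34.75 − 0.25q_{South}.
At q_{South} = 11: q_{West} = 34.75 − 0.25·11 = 32.

32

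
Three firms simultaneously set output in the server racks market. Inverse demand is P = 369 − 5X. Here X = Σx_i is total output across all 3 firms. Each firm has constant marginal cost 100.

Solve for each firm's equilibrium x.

13.45

A representative firm's profit is π_i = x_i(369 − 5X) − 100x_i, with X = x_i + Σ_{j≠i} x_j.
First-order condition: 269 − 10x_i − 5Σ_{j≠i} x_j = 0.
With identical firms, set every x_j = x: then 269 − 10x − 10x = 0, i.e. x = 269/20 = 13.45.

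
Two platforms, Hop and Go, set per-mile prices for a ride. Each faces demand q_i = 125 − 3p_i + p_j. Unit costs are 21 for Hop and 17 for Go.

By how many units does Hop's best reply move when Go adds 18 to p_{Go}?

3

Hop's profit: π = (p_{Hop} − 21)(125 − 3p_{Hop} + p_{Go}).
∂π/∂p_{Hop} = 188 − 6p_{Hop} + p_{Go} = 0 ⇒ p_{Hop} = 94/3 + (1/6)p_{Go}.
The reaction-function slope is 1/6, so an 18-unit rise in p_{Go} moves p_{Hop} by 1/6 × 18 = 3. Hop's best response rises — the actions are strategic complements.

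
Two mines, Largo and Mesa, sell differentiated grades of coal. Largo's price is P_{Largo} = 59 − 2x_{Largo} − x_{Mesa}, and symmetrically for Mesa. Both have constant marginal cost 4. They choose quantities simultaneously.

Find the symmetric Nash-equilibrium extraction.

11

Mine Largo's profit: π = x_{Largo}(59 − 2x_{Largo} − x_{Mesa}) − 4x_{Largo}.
∂π/∂x_{Largo} = 55 − 4x_{Largo} − x_{Mesa} = 0 ⇒ x_{Largo} = 13.75 − 0.25x_{Mesa}.
By symmetry x_{Mesa} = x_{Largo}; substituting into the reaction function, 1.25x_{Largo} = 13.75 and x_{Largo} = 11.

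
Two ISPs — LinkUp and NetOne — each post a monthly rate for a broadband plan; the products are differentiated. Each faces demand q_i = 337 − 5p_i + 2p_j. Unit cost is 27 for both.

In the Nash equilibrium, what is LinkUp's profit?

LinkUp's profit: π = (p_{LinkUp} − 27)(337 − 5p_{LinkUp} + 2p_{NetOne}).
∂π/∂p_{LinkUp} = 472 − 10p_{LinkUp} + 2p_{NetOne} = 0 ⇒ p_{LinkUp} = 47.2 + 0.2p_{NetOne}.
Setting p_{LinkUp} = p_{NetOne} in the reaction function: p_{LinkUp} = 47.2 + 0.2p_{LinkUp}, so p_{LinkUp} = 47.2 / 0.8 = 59.
q_{LinkUp} = 337 − 5·59 + 2·59 = 160.
Profit = (59 − 27)·160 = 5120.

5120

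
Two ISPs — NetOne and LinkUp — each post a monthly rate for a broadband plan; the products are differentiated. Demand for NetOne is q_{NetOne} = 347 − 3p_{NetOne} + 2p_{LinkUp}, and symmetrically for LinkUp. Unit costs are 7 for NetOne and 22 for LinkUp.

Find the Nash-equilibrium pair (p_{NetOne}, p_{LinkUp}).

94.8125, 100.4375

NetOne's profit: π = (p_{NetOne} − 7)(347 − 3p_{NetOne} + 2p_{LinkUp}).
∂π/∂p_{NetOne} = 368 − 6p_{NetOne} + 2p_{LinkUp} = 0 ⇒ p_{NetOne} = 184/3 + (1/3)p_{LinkUp}.
Similarly p_{LinkUp} = 413/6 + (1/3)p_{NetOne}.
Solving the two reaction functions simultaneously: (1 − (1/3)(1/3))p_{NetOne} = 184/3 + (1/3)·(413/6), so (8/9)p_{NetOne} = 1517/18 and p_{NetOne} = 94.8125.
Then p_{LinkUp} = 413/6 + (1/3)·94.8125 = 100.4375.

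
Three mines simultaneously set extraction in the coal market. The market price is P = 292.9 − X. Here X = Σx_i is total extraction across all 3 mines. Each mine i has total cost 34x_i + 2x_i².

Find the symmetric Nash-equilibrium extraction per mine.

32.3625

A representative mine's profit is π_i = x_i(292.9 − X) − 34x_i − 2x_i², with X = x_i + Σ_{j≠i} x_j.
First-order condition: 258.9 − 6x_i − Σ_{j≠i} x_j = 0.
With identical mines, set every x_j = x: then 258.9 − 6x − 2x = 0, i.e. x = 258.9/8 = 32.3625.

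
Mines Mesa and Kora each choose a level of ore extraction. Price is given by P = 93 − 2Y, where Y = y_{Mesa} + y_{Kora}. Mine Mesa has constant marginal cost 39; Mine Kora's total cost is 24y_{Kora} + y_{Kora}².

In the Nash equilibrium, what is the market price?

Mine Mesa's profit: π = y_{Mesa}(93 − 2(y_{Mesa} + y_{Kora})) − 39y_{Mesa}.
∂π/∂y_{Mesa} = 54 − 4y_{Mesa} − 2y_{Kora} = 0, so y_{Mesa} = 13.5 − 0.5y_{Kora}.
For Kora: ∂π/∂y_{Kora} = 69 − 6y_{Kora} − 2y_{Mesa} = 0 ⇒ y_{Kora} = 11.5 − (1/3)y_{Mesa}.
Plugging y_{Kora} into Mesa's best response: y_{Mesa} = 13.5 − 0.5(11.5 − (1/3)y_{Mesa}) ⇒ (5/6)y_{Mesa} = 7.75, so y_{Mesa} = 9.3.
Then y_{Kora} = 11.5 − (1/3)·9.3 = 8.4.
Equilibrium price: P = 93 − 2·17.7 = 57.6.

57.6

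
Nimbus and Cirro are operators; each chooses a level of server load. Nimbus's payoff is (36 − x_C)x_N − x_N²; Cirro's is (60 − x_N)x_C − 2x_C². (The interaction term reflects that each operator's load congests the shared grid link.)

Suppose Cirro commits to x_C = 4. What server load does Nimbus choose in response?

16

Expanding Nimbus's payoff: 36x_N − x_Cx_N − x_N².
∂π/∂x_N = 36 − x_C − 2x_N = 0, so x_N = 18 − 0.5x_C.
At x_C = 4: x_N = 18 − 0.5·4 = 16.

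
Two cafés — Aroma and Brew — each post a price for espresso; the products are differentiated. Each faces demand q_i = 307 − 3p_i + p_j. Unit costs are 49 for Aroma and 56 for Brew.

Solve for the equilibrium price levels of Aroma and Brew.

Aroma's profit: π = (p_{Aroma} − 49)(307 − 3p_{Aroma} + p_{Brew}).
∂π/∂p_{Aroma} = 454 − 6p_{Aroma} + p_{Brew} = 0 ⇒ p_{Aroma} = 227/3 + (1/6)p_{Brew}.
Similarly p_{Brew} = 475/6 + (1/6)p_{Aroma}.
Solving the two reaction functions simultaneously: (1 − (1/6)(1/6))p_{Aroma} = 227/3 + (1/6)·(475/6), so (35/36)p_{Aroma} = 3199/36 and p_{Aroma} = 91.4.
Then p_{Brew} = 475/6 + (1/6)·91.4 = 94.4.

91.4, 94.4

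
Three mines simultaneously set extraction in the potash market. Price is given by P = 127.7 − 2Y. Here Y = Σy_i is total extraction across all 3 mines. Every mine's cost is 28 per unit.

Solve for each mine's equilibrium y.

12.4625

A representative mine's profit is π_i = y_i(127.7 − 2Y) − 28y_i, with Y = y_i + Σ_{j≠i} y_j.
First-order condition: 99.7 − 4y_i − 2Σ_{j≠i} y_j = 0.
In a symmetric equilibrium every mine chooses the same y, so Σ_{j≠i} y_j = 2y. The condition becomes 99.7 − 8y = 0, giving y = 99.7/8 = 12.4625.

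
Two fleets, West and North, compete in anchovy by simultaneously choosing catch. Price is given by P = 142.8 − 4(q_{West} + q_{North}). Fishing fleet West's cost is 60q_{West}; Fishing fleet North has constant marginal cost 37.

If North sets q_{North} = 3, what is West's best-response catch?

Fishing fleet West's profit: π = q_{West}(142.8 − 4(q_{West} + q_{North})) − 60q_{West}.
∂π/∂q_{West} = 82.8 − 8q_{West} − 4q_{North} = 0, so q_{West} = 10.35 − 0.5q_{North}.
At q_{North} = 3: q_{West} = 10.35 − 0.5·3 = 8.85.

8.85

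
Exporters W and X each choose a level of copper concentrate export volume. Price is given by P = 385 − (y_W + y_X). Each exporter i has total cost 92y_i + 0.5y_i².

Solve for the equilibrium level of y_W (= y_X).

Exporter W's profit: π = y_W(385 − (y_W + y_X)) − 92y_W − 0.5y_W².
∂π/∂y_W = 293 − 3y_W − y_X = 0, so y_W = 293/3 − (1/3)y_X.
The game is symmetric, so in equilibrium y_X = y_W: the reaction function gives (4/3)y_W = 293/3, hence y_W = 73.25.

73.25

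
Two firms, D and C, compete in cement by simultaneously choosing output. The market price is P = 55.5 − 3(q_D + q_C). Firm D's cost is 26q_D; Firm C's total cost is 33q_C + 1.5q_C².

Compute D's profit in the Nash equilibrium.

58.08

Firm D's profit: π = q_D(55.5 − 3(q_D + q_C)) − 26q_D.
∂π/∂q_D = 29.5 − 6q_D − 3q_C = 0, so q_D = 59/12 − 0.5q_C.
For C: ∂π/∂q_C = 22.5 − 9q_C − 3q_D = 0 ⇒ q_C = 2.5 − (1/3)q_D.
Substituting the second reaction function into the first: q_D = 59/12 − 0.5(2.5 − (1/3)q_D), which gives (5/6)q_D = 11/3 ⇒ q_D = 4.4.
Then q_C = 2.5 − (1/3)·4.4 = 31/30.
Price P = 55.5 − 3·(163/30) = 39.2.
D's profit: (39.2 − 26)·4.4 = 58.08.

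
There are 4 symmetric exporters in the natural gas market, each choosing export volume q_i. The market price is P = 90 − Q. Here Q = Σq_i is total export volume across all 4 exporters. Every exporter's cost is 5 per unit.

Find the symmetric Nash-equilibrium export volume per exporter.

A representative exporter's profit is π_i = q_i(90 − Q) − 5q_i, with Q = q_i + Σ_{j≠i} q_j.
First-order condition: 85 − 2q_i − Σ_{j≠i} q_j = 0.
In a symmetric equilibrium every exporter chooses the same q, so Σ_{j≠i} q_j = 3q. The condition becomes 85 − 5q = 0, giving q = 85/5 = 17.

17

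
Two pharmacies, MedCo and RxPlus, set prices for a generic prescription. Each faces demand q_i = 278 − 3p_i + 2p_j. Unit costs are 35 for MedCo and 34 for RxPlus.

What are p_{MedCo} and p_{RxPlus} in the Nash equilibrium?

MedCo's profit: π = (p_{MedCo} − 35)(278 − 3p_{MedCo} + 2p_{RxPlus}).
∂π/∂p_{MedCo} = 383 − 6p_{MedCo} + 2p_{RxPlus} = 0 ⇒ p_{MedCo} = 383/6 + (1/3)p_{RxPlus}.
Similarly p_{RxPlus} = 190/3 + (1/3)p_{MedCo}.
Substituting the second reaction function into the first: p_{MedCo} = 383/6 + (1/3)(190/3 + (1/3)p_{MedCo}), which gives (8/9)p_{MedCo} = 1529/18 ⇒ p_{MedCo} = 95.5625.
Then p_{RxPlus} = 190/3 + (1/3)·95.5625 = 95.1875.

95.5625, 95.1875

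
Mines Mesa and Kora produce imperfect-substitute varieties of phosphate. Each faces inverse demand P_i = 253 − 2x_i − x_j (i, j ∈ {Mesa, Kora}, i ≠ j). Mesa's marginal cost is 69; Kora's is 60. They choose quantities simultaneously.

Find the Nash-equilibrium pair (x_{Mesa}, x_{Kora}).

Mine Mesa's profit: π = x_{Mesa}(253 − 2x_{Mesa} − x_{Kora}) − 69x_{Mesa}.
∂π/∂x_{Mesa} = 184 − 4x_{Mesa} − x_{Kora} = 0 ⇒ x_{Mesa} = 46 − 0.25x_{Kora}.
Similarly x_{Kora} = 48.25 − 0.25x_{Mesa}.
Substituting the second reaction function into the first: x_{Mesa} = 46 − 0.25(48.25 − 0.25x_{Mesa}), which gives 0.9375x_{Mesa} = 33.9375 ⇒ x_{Mesa} = 36.2.
Then x_{Kora} = 48.25 − 0.25·36.2 = 39.2.

36.2, 39.2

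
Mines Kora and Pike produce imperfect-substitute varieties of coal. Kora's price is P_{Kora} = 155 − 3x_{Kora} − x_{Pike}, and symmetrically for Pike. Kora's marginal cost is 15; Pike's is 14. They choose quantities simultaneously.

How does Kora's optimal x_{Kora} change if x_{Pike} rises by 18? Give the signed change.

-3

Mine Kora's profit: π = x_{Kora}(155 − 3x_{Kora} − x_{Pike}) − 15x_{Kora}.
∂π/∂x_{Kora} = 140 − 6x_{Kora} − x_{Pike} = 0 ⇒ x_{Kora} = 70/3 − (1/6)x_{Pike}.
The reaction-function slope is −1/6, so an 18-unit rise in x_{Pike} moves x_{Kora} by −1/6 × 18 = −3. Kora's best response falls — the actions are strategic substitutes.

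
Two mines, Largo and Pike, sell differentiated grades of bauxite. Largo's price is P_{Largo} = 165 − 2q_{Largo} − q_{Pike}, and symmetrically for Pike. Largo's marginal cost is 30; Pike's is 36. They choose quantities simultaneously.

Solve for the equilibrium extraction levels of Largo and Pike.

Mine Largo's profit: π = q_{Largo}(165 − 2q_{Largo} − q_{Pike}) − 30q_{Largo}.
∂π/∂q_{Largo} = 135 − 4q_{Largo} − q_{Pike} = 0 ⇒ q_{Largo} = 33.75 − 0.25q_{Pike}.
Similarly q_{Pike} = 32.25 − 0.25q_{Largo}.
Substituting the second reaction function into the first: q_{Largo} = 33.75 − 0.25(32.25 − 0.25q_{Largo}), which gives 0.9375q_{Largo} = 25.6875 ⇒ q_{Largo} = 27.4.
Then q_{Pike} = 32.25 − 0.25·27.4 = 25.4.

27.4, 25.4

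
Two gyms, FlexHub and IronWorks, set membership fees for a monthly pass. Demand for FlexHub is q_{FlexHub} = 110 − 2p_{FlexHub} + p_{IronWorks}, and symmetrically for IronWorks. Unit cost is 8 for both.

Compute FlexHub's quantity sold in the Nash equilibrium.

FlexHub's profit: π = (p_{FlexHub} − 8)(110 − 2p_{FlexHub} + p_{IronWorks}).
∂π/∂p_{FlexHub} = 126 − 4p_{FlexHub} + p_{IronWorks} = 0 ⇒ p_{FlexHub} = 31.5 + 0.25p_{IronWorks}.
The game is symmetric, so in equilibrium p_{IronWorks} = p_{FlexHub}: the reaction function gives 0.75p_{FlexHub} = 31.5, hence p_{FlexHub} = 42.
q_{FlexHub} = 110 − 2·42 + 42 = 68.

68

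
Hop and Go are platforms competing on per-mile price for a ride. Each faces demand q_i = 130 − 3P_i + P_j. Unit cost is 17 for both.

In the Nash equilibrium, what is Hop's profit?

1105.92

Hop's profit: π = (P_{Hop} − 17)(130 − 3P_{Hop} + P_{Go}).
∂π/∂P_{Hop} = 181 − 6P_{Hop} + P_{Go} = 0 ⇒ P_{Hop} = 181/6 + (1/6)P_{Go}.
Setting P_{Hop} = P_{Go} in the reaction function: P_{Hop} = 181/6 + (1/6)P_{Hop}, so P_{Hop} = (181/6) / (5/6) = 36.2.
q_{Hop} = 130 − 3·36.2 + 36.2 = 57.6.
Profit = (36.2 − 17)·57.6 = 1105.92.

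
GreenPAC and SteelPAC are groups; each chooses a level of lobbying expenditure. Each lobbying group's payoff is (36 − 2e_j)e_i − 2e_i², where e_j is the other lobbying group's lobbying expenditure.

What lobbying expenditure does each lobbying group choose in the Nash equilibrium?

GreenPAC's payoff is (36 − 2e_S)e_G − 2e_G².
∂π/∂e_G = 36 − 2e_S − 4e_G = 0, so e_G = 9 − 0.5e_S.
By symmetry e_S = e_G; substituting into the reaction function, 1.5e_G = 9 and e_G = 6.

6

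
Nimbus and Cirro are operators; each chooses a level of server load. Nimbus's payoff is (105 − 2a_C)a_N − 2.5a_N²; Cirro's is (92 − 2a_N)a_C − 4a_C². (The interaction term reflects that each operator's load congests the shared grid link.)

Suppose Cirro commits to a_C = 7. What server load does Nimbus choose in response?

Expanding Nimbus's payoff: 105a_N − 2a_Ca_N − 2.5a_N².
∂π/∂a_N = 105 − 2a_C − 5a_N = 0, so a_N = 21 − 0.4a_C.
At a_C = 7: a_N = 21 − 0.4·7 = 18.2.

18.2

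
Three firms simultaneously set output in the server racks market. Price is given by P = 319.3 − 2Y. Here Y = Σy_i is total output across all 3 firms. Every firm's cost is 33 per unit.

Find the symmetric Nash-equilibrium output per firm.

A representative firm's profit is π_i = y_i(319.3 − 2Y) − 33y_i, with Y = y_i + Σ_{j≠i} y_j.
First-order condition: 286.3 − 4y_i − 2Σ_{j≠i} y_j = 0.
In a symmetric equilibrium every firm chooses the same y, so Σ_{j≠i} y_j = 2y. The condition becomes 286.3 − 8y = 0, giving y = 286.3/8 = 35.7875.

35.7875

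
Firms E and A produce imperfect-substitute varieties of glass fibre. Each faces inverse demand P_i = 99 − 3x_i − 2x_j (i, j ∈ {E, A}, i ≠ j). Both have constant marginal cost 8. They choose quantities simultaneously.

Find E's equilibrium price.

42.125

Firm E's profit: π = x_E(99 − 3x_E − 2x_A) − 8x_E.
∂π/∂x_E = 91 − 6x_E − 2x_A = 0 ⇒ x_E = 91/6 − (1/3)x_A.
Setting x_E = x_A in the reaction function: x_E = 91/6 − (1/3)x_E, so x_E = (91/6) / (4/3) = 11.375.
P_E = 99 − 3·11.375 − 2·11.375 = 42.125.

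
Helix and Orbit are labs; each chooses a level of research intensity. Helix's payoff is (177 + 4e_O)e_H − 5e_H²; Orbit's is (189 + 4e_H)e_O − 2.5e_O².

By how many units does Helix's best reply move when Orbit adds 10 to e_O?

4

Expanding Helix's payoff: 177e_H + 4e_Oe_H − 5e_H².
∂π/∂e_H = 177 + 4e_O − 10e_H = 0, so e_H = 17.7 + 0.4e_O.
The reaction-function slope is 0.4, so a 10-unit rise in e_O moves e_H by 0.4 × 10 = 4. Helix's best response rises — the actions are strategic complements.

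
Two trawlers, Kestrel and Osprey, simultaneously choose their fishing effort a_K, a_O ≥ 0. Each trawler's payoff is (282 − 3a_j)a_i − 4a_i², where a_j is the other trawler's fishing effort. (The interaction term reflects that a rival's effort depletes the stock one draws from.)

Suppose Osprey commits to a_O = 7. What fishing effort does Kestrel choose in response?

32.625

Kestrel's payoff is (282 − 3a_O)a_K − 4a_K².
∂π/∂a_K = 282 − 3a_O − 8a_K = 0, so a_K = 35.25 − 0.375a_O.
At a_O = 7: a_K = 35.25 − 0.375·7 = 32.625.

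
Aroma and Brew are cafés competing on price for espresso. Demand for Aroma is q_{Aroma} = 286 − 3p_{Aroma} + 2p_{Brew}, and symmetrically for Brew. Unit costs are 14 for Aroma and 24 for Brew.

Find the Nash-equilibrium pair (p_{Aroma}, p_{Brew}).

Aroma's profit: π = (p_{Aroma} − 14)(286 − 3p_{Aroma} + 2p_{Brew}).
∂π/∂p_{Aroma} = 328 − 6p_{Aroma} + 2p_{Brew} = 0 ⇒ p_{Aroma} = 164/3 + (1/3)p_{Brew}.
Similarly p_{Brew} = 179/3 + (1/3)p_{Aroma}.
Solving the two reaction functions simultaneously: (1 − (1/3)(1/3))p_{Aroma} = 164/3 + (1/3)·(179/3), so (8/9)p_{Aroma} = 671/9 and p_{Aroma} = 83.875.
Then p_{Brew} = 179/3 + (1/3)·83.875 = 87.625.

83.875, 87.625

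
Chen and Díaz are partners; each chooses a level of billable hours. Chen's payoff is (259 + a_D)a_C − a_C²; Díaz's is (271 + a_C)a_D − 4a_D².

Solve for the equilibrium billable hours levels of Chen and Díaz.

156.2, 53.4

Expanding Chen's payoff: 259a_C + a_Da_C − a_C².
∂π/∂a_C = 259 + a_D − 2a_C = 0, so a_C = 129.5 + 0.5a_D.
Likewise for Díaz: a_D = 33.875 + 0.125a_C.
Plugging a_D into Chen's best response: a_C = 129.5 + 0.5(33.875 + 0.125a_C) ⇒ 0.9375a_C = 146.4375, so a_C = 156.2.
Then a_D = 33.875 + 0.125·156.2 = 53.4.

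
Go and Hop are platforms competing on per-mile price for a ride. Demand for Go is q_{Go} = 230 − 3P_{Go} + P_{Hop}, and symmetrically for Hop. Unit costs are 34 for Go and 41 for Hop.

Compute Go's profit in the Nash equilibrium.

Go's profit: π = (P_{Go} − 34)(230 − 3P_{Go} + P_{Hop}).
∂π/∂P_{Go} = 332 − 6P_{Go} + P_{Hop} = 0 ⇒ P_{Go} = 166/3 + (1/6)P_{Hop}.
Similarly P_{Hop} = 353/6 + (1/6)P_{Go}.
Plugging P_{Hop} into Go's best response: P_{Go} = 166/3 + (1/6)(353/6 + (1/6)P_{Go}) ⇒ (35/36)P_{Go} = 2345/36, so P_{Go} = 67.
Then P_{Hop} = 353/6 + (1/6)·67 = 70.
q_{Go} = 230 − 3·67 + 70 = 99.
Profit = (67 − 34)·99 = 3267.

3267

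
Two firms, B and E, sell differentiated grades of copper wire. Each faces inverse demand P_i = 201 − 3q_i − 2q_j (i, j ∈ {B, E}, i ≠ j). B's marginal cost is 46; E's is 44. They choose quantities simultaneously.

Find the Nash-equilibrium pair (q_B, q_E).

Firm B's profit: π = q_B(201 − 3q_B − 2q_E) − 46q_B.
∂π/∂q_B = 155 − 6q_B − 2q_E = 0 ⇒ q_B = 155/6 − (1/3)q_E.
Similarly q_E = 157/6 − (1/3)q_B.
Substituting the second reaction function into the first: q_B = 155/6 − (1/3)(157/6 − (1/3)q_B), which gives (8/9)q_B = 154/9 ⇒ q_B = 19.25.
Then q_E = 157/6 − (1/3)·19.25 = 19.75.

19.25, 19.75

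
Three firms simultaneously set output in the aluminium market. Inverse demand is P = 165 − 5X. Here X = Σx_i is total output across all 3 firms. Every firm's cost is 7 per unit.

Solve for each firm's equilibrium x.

A representative firm's profit is π_i = x_i(165 − 5X) − 7x_i, with X = x_i + Σ_{j≠i} x_j.
First-order condition: 158 − 10x_i − 5Σ_{j≠i} x_j = 0.
Imposing symmetry (x_j = x for all j) turns Σ_{j≠i} x_j into 2x, so 158 = 20x and x = 7.9.

7.9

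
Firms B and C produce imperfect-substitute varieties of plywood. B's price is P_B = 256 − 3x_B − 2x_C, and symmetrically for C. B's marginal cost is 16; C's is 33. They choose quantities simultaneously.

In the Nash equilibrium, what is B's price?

Firm B's profit: π = x_B(256 − 3x_B − 2x_C) − 16x_B.
∂π/∂x_B = 240 − 6x_B − 2x_C = 0 ⇒ x_B = 40 − (1/3)x_C.
Similarly x_C = 223/6 − (1/3)x_B.
Solving the two reaction functions simultaneously: (1 − (−1/3)(−1/3))x_B = 40 − (1/3)·(223/6), so (8/9)x_B = 497/18 and x_B = 31.0625.
Then x_C = 223/6 − (1/3)·31.0625 = 26.8125.
P_B = 256 − 3·31.0625 − 2·26.8125 = 109.1875.

109.1875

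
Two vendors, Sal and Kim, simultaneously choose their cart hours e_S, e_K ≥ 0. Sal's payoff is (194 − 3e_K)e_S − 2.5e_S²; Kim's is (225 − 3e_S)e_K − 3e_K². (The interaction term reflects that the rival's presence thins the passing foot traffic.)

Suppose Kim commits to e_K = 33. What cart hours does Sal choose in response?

19

Expanding Sal's payoff: 194e_S − 3e_Ke_S − 2.5e_S².
∂π/∂e_S = 194 − 3e_K − 5e_S = 0, so e_S = 38.8 − 0.6e_K.
At e_K = 33: e_S = 38.8 − 0.6·33 = 19.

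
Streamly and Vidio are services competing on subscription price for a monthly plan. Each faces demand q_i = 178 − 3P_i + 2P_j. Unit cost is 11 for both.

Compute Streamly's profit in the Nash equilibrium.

Streamly's profit: π = (P_{Streamly} − 11)(178 − 3P_{Streamly} + 2P_{Vidio}).
∂π/∂P_{Streamly} = 211 − 6P_{Streamly} + 2P_{Vidio} = 0 ⇒ P_{Streamly} = 211/6 + (1/3)P_{Vidio}.
By symmetry P_{Vidio} = P_{Streamly}; substituting into the reaction function, (2/3)P_{Streamly} = 211/6 and P_{Streamly} = 52.75.
q_{Streamly} = 178 − 3·52.75 + 2·52.75 = 125.25.
Profit = (52.75 − 11)·125.25 = 5229.1875.

5229.1875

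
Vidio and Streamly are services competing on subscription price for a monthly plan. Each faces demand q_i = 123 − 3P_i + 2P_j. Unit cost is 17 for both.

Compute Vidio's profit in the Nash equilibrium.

2106.75

Vidio's profit: π = (P_{Vidio} − 17)(123 − 3P_{Vidio} + 2P_{Streamly}).
∂π/∂P_{Vidio} = 174 − 6P_{Vidio} + 2P_{Streamly} = 0 ⇒ P_{Vidio} = 29 + (1/3)P_{Streamly}.
The game is symmetric, so in equilibrium P_{Streamly} = P_{Vidio}: the reaction function gives (2/3)P_{Vidio} = 29, hence P_{Vidio} = 43.5.
q_{Vidio} = 123 − 3·43.5 + 2·43.5 = 79.5.
Profit = (43.5 − 17)·79.5 = 2106.75.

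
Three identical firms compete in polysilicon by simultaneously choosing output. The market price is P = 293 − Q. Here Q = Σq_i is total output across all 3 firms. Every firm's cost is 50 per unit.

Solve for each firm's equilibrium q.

60.75

A representative firm's profit is π_i = q_i(293 − Q) − 50q_i, with Q = q_i + Σ_{j≠i} q_j.
First-order condition: 243 − 2q_i − Σ_{j≠i} q_j = 0.
In a symmetric equilibrium every firm chooses the same q, so Σ_{j≠i} q_j = 2q. The condition becomes 243 − 4q = 0, giving q = 243/4 = 60.75.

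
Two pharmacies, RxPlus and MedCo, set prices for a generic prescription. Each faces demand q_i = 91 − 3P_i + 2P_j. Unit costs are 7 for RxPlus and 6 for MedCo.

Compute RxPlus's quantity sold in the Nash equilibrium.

RxPlus's profit: π = (P_{RxPlus} − 7)(91 − 3P_{RxPlus} + 2P_{MedCo}).
∂π/∂P_{RxPlus} = 112 − 6P_{RxPlus} + 2P_{MedCo} = 0 ⇒ P_{RxPlus} = 56/3 + (1/3)P_{MedCo}.
Similarly P_{MedCo} = 109/6 + (1/3)P_{RxPlus}.
Solving the two reaction functions simultaneously: (1 − (1/3)(1/3))P_{RxPlus} = 56/3 + (1/3)·(109/6), so (8/9)P_{RxPlus} = 445/18 and P_{RxPlus} = 27.8125.
Then P_{MedCo} = 109/6 + (1/3)·27.8125 = 27.4375.
q_{RxPlus} = 91 − 3·27.8125 + 2·27.4375 = 62.4375.

62.4375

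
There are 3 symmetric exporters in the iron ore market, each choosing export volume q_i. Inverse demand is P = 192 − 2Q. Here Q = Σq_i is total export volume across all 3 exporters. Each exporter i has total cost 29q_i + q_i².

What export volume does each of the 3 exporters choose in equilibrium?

16.3

A representative exporter's profit is π_i = q_i(192 − 2Q) − 29q_i − q_i², with Q = q_i + Σ_{j≠i} q_j.
First-order condition: 163 − 6q_i − 2Σ_{j≠i} q_j = 0.
Imposing symmetry (q_j = q for all j) turns Σ_{j≠i} q_j into 2q, so 163 = 10q and q = 16.3.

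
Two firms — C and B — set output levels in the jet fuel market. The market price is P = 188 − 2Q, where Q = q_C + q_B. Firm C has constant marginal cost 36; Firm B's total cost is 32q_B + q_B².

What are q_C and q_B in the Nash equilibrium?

30, 16

Firm C's profit: π = q_C(188 − 2(q_C + q_B)) − 36q_C.
∂π/∂q_C = 152 − 4q_C − 2q_B = 0, so q_C = 38 − 0.5q_B.
For B: ∂π/∂q_B = 156 − 6q_B − 2q_C = 0 ⇒ q_B = 26 − (1/3)q_C.
Solving the two reaction functions simultaneously: (1 − (−0.5)(−1/3))q_C = 38 − 0.5·26, so (5/6)q_C = 25 and q_C = 30.
Then q_B = 26 − (1/3)·30 = 16.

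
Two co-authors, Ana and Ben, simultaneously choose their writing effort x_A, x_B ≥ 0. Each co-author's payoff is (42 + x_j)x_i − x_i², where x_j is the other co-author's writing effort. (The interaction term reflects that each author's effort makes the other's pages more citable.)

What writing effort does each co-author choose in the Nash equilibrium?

Ana's payoff is (42 + x_B)x_A − x_A².
∂π/∂x_A = 42 + x_B − 2x_A = 0, so x_A = 21 + 0.5x_B.
Setting x_A = x_B in the reaction function: x_A = 21 + 0.5x_A, so x_A = 21 / 0.5 = 42.

42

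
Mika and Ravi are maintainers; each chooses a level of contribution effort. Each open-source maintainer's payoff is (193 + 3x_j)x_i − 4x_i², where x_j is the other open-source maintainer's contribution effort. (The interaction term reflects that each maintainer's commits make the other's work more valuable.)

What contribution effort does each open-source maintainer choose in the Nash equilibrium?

38.6

Mika's payoff is (193 + 3x_R)x_M − 4x_M².
∂π/∂x_M = 193 + 3x_R − 8x_M = 0, so x_M = 24.125 + 0.375x_R.
By symmetry x_R = x_M; substituting into the reaction function, 0.625x_M = 24.125 and x_M = 38.6.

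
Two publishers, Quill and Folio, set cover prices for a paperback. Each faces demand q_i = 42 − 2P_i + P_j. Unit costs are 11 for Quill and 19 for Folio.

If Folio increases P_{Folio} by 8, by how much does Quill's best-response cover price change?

Quill's profit: π = (P_{Quill} − 11)(42 − 2P_{Quill} + P_{Folio}).
∂π/∂P_{Quill} = 64 − 4P_{Quill} + P_{Folio} = 0 ⇒ P_{Quill} = 16 + 0.25P_{Folio}.
The reaction-function slope is 0.25, so an 8-unit rise in P_{Folio} moves P_{Quill} by 0.25 × 8 = 2. Quill's best response rises — the actions are strategic complements.

2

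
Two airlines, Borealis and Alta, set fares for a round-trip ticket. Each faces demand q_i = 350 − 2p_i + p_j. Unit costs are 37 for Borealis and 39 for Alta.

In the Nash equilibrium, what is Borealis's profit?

Borealis's profit: π = (p_{Borealis} − 37)(350 − 2p_{Borealis} + p_{Alta}).
∂π/∂p_{Borealis} = 424 − 4p_{Borealis} + p_{Alta} = 0 ⇒ p_{Borealis} = 106 + 0.25p_{Alta}.
Similarly p_{Alta} = 107 + 0.25p_{Borealis}.
Solving the two reaction functions simultaneously: (1 − (0.25)(0.25))p_{Borealis} = 106 + 0.25·107, so 0.9375p_{Borealis} = 132.75 and p_{Borealis} = 141.6.
Then p_{Alta} = 107 + 0.25·141.6 = 142.4.
q_{Borealis} = 350 − 2·141.6 + 142.4 = 209.2.
Profit = (141.6 − 37)·209.2 = 21882.32.

21882.32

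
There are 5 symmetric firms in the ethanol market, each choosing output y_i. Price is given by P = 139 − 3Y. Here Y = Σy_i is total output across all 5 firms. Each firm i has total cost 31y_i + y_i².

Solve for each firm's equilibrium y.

5.4

A representative firm's profit is π_i = y_i(139 − 3Y) − 31y_i − y_i², with Y = y_i + Σ_{j≠i} y_j.
First-order condition: 108 − 8y_i − 3Σ_{j≠i} y_j = 0.
Imposing symmetry (y_j = y for all j) turns Σ_{j≠i} y_j into 4y, so 108 = 20y and y = 5.4.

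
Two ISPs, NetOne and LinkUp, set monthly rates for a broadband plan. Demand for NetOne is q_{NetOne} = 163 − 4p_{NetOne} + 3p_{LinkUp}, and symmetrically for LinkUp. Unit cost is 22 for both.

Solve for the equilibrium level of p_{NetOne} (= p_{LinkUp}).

NetOne's profit: π = (p_{NetOne} − 22)(163 − 4p_{NetOne} + 3p_{LinkUp}).
∂π/∂p_{NetOne} = 251 − 8p_{NetOne} + 3p_{LinkUp} = 0 ⇒ p_{NetOne} = 31.375 + 0.375p_{LinkUp}.
Setting p_{NetOne} = p_{LinkUp} in the reaction function: p_{NetOne} = 31.375 + 0.375p_{NetOne}, so p_{NetOne} = 31.375 / 0.625 = 50.2.

50.2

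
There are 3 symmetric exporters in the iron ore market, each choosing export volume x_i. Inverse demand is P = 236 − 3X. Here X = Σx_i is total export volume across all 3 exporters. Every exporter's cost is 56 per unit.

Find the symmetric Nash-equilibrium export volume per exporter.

15

A representative exporter's profit is π_i = x_i(236 − 3X) − 56x_i, with X = x_i + Σ_{j≠i} x_j.
First-order condition: 180 − 6x_i − 3Σ_{j≠i} x_j = 0.
Imposing symmetry (x_j = x for all j) turns Σ_{j≠i} x_j into 2x, so 180 = 12x and x = 15.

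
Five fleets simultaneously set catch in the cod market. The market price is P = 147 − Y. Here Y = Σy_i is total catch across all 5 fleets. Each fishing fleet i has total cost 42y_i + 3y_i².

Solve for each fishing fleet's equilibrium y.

A representative fishing fleet's profit is π_i = y_i(147 − Y) − 42y_i − 3y_i², with Y = y_i + Σ_{j≠i} y_j.
First-order condition: 105 − 8y_i − Σ_{j≠i} y_j = 0.
Imposing symmetry (y_j = y for all j) turns Σ_{j≠i} y_j into 4y, so 105 = 12y and y = 8.75.

8.75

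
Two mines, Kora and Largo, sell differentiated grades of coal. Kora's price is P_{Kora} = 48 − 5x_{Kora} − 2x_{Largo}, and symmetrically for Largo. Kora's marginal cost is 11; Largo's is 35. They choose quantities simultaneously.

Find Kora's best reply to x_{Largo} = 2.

Mine Kora's profit: π = x_{Kora}(48 − 5x_{Kora} − 2x_{Largo}) − 11x_{Kora}.
∂π/∂x_{Kora} = 37 − 10x_{Kora} − 2x_{Largo} = 0 ⇒ x_{Kora} = 3.7 − 0.2x_{Largo}.
At x_{Largo} = 2: x_{Kora} = 3.7 − 0.2·2 = 3.3.

3.3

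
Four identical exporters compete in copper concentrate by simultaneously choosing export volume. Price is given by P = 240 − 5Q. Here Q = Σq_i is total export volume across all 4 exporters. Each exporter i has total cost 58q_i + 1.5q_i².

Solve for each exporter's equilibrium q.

6.5

A representative exporter's profit is π_i = q_i(240 − 5Q) − 58q_i − 1.5q_i², with Q = q_i + Σ_{j≠i} q_j.
First-order condition: 182 − 13q_i − 5Σ_{j≠i} q_j = 0.
With identical exporters, set every q_j = q: then 182 − 13q − 15q = 0, i.e. q = 182/28 = 6.5.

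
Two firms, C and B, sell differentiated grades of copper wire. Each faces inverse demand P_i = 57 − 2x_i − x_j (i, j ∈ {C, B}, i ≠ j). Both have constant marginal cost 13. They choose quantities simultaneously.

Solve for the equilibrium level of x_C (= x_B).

Firm C's profit: π = x_C(57 − 2x_C − x_B) − 13x_C.
∂π/∂x_C = 44 − 4x_C − x_B = 0 ⇒ x_C = 11 − 0.25x_B.
The game is symmetric, so in equilibrium x_B = x_C: the reaction function gives 1.25x_C = 11, hence x_C = 8.8.

8.8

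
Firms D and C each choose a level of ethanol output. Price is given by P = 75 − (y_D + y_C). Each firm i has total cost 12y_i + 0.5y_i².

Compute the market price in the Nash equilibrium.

43.5

Firm D's profit: π = y_D(75 − (y_D + y_C)) − 12y_D − 0.5y_D².
∂π/∂y_D = 63 − 3y_D − y_C = 0, so y_D = 21 − (1/3)y_C.
The game is symmetric, so in equilibrium y_C = y_D: the reaction function gives (4/3)y_D = 21, hence y_D = 15.75.
Equilibrium price: P = 75 − 31.5 = 43.5.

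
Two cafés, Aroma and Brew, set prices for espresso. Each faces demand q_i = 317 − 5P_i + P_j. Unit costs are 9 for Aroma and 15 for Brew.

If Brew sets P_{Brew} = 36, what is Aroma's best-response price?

39.8

Aroma's profit: π = (P_{Aroma} − 9)(317 − 5P_{Aroma} + P_{Brew}).
∂π/∂P_{Aroma} = 362 − 10P_{Aroma} + P_{Brew} = 0 ⇒ P_{Aroma} = 36.2 + 0.1P_{Brew}.
At P_{Brew} = 36: P_{Aroma} = 36.2 + 0.1·36 = 39.8.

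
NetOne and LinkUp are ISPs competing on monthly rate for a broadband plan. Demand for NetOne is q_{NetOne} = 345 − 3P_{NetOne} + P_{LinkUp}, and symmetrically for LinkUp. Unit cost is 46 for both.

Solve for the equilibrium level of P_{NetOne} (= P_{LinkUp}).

96.6

NetOne's profit: π = (P_{NetOne} − 46)(345 − 3P_{NetOne} + P_{LinkUp}).
∂π/∂P_{NetOne} = 483 − 6P_{NetOne} + P_{LinkUp} = 0 ⇒ P_{NetOne} = 80.5 + (1/6)P_{LinkUp}.
By symmetry P_{LinkUp} = P_{NetOne}; substituting into the reaction function, (5/6)P_{NetOne} = 80.5 and P_{NetOne} = 96.6.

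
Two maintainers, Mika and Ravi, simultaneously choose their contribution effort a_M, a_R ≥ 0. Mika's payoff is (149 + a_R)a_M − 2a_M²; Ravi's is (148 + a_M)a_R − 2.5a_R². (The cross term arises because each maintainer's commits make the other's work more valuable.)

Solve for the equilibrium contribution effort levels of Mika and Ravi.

47, 39

Expanding Mika's payoff: 149a_M + a_Ra_M − 2a_M².
∂π/∂a_M = 149 + a_R − 4a_M = 0, so a_M = 37.25 + 0.25a_R.
Likewise for Ravi: a_R = 29.6 + 0.2a_M.
Solving the two reaction functions simultaneously: (1 − (0.25)(0.2))a_M = 37.25 + 0.25·29.6, so 0.95a_M = 44.65 and a_M = 47.
Then a_R = 29.6 + 0.2·47 = 39.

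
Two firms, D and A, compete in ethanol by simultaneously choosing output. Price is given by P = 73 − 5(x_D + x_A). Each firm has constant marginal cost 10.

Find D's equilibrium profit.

88.2

Firm D's profit: π = x_D(73 − 5(x_D + x_A)) − 10x_D.
∂π/∂x_D = 63 − 10x_D − 5x_A = 0, so x_D = 6.3 − 0.5x_A.
Setting x_D = x_A in the reaction function: x_D = 6.3 − 0.5x_D, so x_D = 6.3 / 1.5 = 4.2.
Price P = 73 − 5·8.4 = 31.
D's profit: (31 − 10)·4.2 = 88.2.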